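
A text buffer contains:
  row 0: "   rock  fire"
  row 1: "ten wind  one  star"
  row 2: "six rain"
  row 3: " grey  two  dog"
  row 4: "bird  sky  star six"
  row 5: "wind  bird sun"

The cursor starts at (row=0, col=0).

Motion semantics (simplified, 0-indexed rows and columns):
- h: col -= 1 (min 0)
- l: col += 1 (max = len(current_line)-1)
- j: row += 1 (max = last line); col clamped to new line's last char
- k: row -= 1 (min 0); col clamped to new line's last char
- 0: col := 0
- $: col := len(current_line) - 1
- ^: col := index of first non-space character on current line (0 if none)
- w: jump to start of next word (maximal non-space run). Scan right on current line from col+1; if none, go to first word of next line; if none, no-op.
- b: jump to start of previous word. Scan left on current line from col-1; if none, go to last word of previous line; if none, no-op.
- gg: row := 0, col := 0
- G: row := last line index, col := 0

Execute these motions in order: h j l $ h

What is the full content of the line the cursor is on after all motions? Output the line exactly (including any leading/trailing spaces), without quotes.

After 1 (h): row=0 col=0 char='_'
After 2 (j): row=1 col=0 char='t'
After 3 (l): row=1 col=1 char='e'
After 4 ($): row=1 col=18 char='r'
After 5 (h): row=1 col=17 char='a'

Answer: ten wind  one  star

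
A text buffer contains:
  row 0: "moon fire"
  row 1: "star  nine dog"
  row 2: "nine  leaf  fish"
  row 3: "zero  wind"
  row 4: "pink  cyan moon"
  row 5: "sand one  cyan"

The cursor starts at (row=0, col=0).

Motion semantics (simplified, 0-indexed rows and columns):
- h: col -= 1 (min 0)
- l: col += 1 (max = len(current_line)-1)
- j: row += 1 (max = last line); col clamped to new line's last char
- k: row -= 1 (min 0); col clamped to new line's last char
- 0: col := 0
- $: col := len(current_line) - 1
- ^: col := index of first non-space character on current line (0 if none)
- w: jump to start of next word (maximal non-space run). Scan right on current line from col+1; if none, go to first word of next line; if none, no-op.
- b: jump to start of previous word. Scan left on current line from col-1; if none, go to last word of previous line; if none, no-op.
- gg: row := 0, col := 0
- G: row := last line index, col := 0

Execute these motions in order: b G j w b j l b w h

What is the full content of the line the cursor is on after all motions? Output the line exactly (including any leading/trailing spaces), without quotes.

Answer: sand one  cyan

Derivation:
After 1 (b): row=0 col=0 char='m'
After 2 (G): row=5 col=0 char='s'
After 3 (j): row=5 col=0 char='s'
After 4 (w): row=5 col=5 char='o'
After 5 (b): row=5 col=0 char='s'
After 6 (j): row=5 col=0 char='s'
After 7 (l): row=5 col=1 char='a'
After 8 (b): row=5 col=0 char='s'
After 9 (w): row=5 col=5 char='o'
After 10 (h): row=5 col=4 char='_'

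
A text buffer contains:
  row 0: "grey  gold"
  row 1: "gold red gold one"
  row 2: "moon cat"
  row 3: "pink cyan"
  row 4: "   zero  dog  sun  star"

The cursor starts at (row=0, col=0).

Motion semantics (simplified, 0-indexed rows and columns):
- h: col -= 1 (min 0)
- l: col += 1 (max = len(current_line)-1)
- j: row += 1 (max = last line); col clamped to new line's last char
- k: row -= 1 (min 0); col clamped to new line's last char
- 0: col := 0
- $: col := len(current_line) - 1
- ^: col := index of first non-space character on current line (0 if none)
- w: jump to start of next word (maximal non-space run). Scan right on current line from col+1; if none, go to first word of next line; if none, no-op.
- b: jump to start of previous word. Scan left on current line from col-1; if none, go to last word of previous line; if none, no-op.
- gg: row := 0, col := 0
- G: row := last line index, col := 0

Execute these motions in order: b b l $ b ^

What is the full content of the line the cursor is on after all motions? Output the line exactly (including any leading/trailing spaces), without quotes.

Answer: grey  gold

Derivation:
After 1 (b): row=0 col=0 char='g'
After 2 (b): row=0 col=0 char='g'
After 3 (l): row=0 col=1 char='r'
After 4 ($): row=0 col=9 char='d'
After 5 (b): row=0 col=6 char='g'
After 6 (^): row=0 col=0 char='g'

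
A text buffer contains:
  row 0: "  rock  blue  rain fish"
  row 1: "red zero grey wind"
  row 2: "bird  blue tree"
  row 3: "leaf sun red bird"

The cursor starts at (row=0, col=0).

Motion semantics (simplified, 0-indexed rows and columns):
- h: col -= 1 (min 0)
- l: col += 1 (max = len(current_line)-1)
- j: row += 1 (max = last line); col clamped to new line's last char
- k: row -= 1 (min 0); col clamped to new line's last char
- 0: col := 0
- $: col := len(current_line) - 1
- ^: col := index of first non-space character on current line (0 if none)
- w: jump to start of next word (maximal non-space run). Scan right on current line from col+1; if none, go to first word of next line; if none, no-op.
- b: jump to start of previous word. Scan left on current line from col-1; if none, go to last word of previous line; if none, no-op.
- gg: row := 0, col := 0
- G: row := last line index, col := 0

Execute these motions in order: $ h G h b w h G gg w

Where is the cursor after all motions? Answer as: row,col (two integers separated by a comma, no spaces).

After 1 ($): row=0 col=22 char='h'
After 2 (h): row=0 col=21 char='s'
After 3 (G): row=3 col=0 char='l'
After 4 (h): row=3 col=0 char='l'
After 5 (b): row=2 col=11 char='t'
After 6 (w): row=3 col=0 char='l'
After 7 (h): row=3 col=0 char='l'
After 8 (G): row=3 col=0 char='l'
After 9 (gg): row=0 col=0 char='_'
After 10 (w): row=0 col=2 char='r'

Answer: 0,2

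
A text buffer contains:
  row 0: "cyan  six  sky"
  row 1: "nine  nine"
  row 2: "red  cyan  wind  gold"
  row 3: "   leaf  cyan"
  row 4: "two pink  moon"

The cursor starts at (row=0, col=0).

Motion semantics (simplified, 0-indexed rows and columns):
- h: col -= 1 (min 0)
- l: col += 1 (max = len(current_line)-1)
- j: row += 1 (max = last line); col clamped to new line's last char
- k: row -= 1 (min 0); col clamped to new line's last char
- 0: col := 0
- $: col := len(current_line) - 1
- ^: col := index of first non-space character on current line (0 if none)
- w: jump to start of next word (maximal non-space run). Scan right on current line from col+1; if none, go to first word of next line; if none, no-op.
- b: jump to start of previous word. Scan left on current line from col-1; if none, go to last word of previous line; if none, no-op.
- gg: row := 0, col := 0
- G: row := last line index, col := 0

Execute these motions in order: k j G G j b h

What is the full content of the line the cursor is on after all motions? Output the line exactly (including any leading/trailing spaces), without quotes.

Answer:    leaf  cyan

Derivation:
After 1 (k): row=0 col=0 char='c'
After 2 (j): row=1 col=0 char='n'
After 3 (G): row=4 col=0 char='t'
After 4 (G): row=4 col=0 char='t'
After 5 (j): row=4 col=0 char='t'
After 6 (b): row=3 col=9 char='c'
After 7 (h): row=3 col=8 char='_'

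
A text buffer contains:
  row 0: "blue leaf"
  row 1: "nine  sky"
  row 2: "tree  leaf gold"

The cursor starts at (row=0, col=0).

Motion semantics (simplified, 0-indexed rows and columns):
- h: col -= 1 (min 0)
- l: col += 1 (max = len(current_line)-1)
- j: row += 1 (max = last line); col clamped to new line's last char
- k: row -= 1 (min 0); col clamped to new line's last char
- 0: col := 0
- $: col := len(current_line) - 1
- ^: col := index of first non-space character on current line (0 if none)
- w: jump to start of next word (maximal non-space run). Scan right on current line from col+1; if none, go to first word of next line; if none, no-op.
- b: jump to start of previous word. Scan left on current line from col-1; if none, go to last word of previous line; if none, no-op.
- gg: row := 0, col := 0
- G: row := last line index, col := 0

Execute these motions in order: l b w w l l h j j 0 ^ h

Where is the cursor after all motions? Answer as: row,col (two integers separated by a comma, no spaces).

After 1 (l): row=0 col=1 char='l'
After 2 (b): row=0 col=0 char='b'
After 3 (w): row=0 col=5 char='l'
After 4 (w): row=1 col=0 char='n'
After 5 (l): row=1 col=1 char='i'
After 6 (l): row=1 col=2 char='n'
After 7 (h): row=1 col=1 char='i'
After 8 (j): row=2 col=1 char='r'
After 9 (j): row=2 col=1 char='r'
After 10 (0): row=2 col=0 char='t'
After 11 (^): row=2 col=0 char='t'
After 12 (h): row=2 col=0 char='t'

Answer: 2,0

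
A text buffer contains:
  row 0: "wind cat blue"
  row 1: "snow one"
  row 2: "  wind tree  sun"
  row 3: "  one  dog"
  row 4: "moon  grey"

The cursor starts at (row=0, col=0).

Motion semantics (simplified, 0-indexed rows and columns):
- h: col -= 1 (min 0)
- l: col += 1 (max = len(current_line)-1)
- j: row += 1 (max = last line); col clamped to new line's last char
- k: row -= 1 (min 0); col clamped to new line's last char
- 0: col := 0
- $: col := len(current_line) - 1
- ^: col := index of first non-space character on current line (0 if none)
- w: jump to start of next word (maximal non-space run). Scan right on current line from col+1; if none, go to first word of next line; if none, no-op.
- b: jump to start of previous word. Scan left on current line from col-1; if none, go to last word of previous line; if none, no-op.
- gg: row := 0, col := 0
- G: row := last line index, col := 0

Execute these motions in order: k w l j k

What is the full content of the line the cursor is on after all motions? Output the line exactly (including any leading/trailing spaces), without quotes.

After 1 (k): row=0 col=0 char='w'
After 2 (w): row=0 col=5 char='c'
After 3 (l): row=0 col=6 char='a'
After 4 (j): row=1 col=6 char='n'
After 5 (k): row=0 col=6 char='a'

Answer: wind cat blue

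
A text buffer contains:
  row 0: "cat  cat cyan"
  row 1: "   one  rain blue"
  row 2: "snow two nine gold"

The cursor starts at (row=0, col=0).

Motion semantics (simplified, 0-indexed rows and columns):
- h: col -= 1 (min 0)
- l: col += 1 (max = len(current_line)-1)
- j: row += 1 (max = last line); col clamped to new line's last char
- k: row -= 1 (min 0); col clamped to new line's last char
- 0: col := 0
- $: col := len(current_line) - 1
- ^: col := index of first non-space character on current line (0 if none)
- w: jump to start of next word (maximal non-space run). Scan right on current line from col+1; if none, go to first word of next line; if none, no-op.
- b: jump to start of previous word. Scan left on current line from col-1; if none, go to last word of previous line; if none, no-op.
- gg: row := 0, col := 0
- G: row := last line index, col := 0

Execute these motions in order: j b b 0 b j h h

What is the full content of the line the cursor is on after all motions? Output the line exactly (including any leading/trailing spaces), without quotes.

Answer:    one  rain blue

Derivation:
After 1 (j): row=1 col=0 char='_'
After 2 (b): row=0 col=9 char='c'
After 3 (b): row=0 col=5 char='c'
After 4 (0): row=0 col=0 char='c'
After 5 (b): row=0 col=0 char='c'
After 6 (j): row=1 col=0 char='_'
After 7 (h): row=1 col=0 char='_'
After 8 (h): row=1 col=0 char='_'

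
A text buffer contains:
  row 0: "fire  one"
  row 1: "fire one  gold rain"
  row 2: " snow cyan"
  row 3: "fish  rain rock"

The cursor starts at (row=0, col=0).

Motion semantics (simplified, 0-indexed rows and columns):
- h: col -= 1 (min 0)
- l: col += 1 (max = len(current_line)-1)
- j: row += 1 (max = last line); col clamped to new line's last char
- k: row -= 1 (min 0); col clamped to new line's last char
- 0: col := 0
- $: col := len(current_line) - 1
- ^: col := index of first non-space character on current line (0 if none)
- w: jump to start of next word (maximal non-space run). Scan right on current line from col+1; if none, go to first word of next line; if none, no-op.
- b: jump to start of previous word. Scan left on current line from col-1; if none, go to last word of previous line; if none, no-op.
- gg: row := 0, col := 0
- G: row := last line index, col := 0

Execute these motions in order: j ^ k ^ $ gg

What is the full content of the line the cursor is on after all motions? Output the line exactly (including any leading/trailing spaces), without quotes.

Answer: fire  one

Derivation:
After 1 (j): row=1 col=0 char='f'
After 2 (^): row=1 col=0 char='f'
After 3 (k): row=0 col=0 char='f'
After 4 (^): row=0 col=0 char='f'
After 5 ($): row=0 col=8 char='e'
After 6 (gg): row=0 col=0 char='f'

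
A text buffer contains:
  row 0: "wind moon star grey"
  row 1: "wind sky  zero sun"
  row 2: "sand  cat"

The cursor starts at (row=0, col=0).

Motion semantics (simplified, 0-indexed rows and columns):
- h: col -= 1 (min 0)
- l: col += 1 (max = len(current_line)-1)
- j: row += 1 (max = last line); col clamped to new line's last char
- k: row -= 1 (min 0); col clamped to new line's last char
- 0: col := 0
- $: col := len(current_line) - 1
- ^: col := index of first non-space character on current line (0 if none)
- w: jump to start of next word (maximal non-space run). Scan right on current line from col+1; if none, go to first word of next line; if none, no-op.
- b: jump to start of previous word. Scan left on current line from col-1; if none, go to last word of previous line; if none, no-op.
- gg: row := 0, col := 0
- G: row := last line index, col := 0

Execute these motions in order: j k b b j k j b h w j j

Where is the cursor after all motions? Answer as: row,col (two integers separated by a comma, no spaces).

After 1 (j): row=1 col=0 char='w'
After 2 (k): row=0 col=0 char='w'
After 3 (b): row=0 col=0 char='w'
After 4 (b): row=0 col=0 char='w'
After 5 (j): row=1 col=0 char='w'
After 6 (k): row=0 col=0 char='w'
After 7 (j): row=1 col=0 char='w'
After 8 (b): row=0 col=15 char='g'
After 9 (h): row=0 col=14 char='_'
After 10 (w): row=0 col=15 char='g'
After 11 (j): row=1 col=15 char='s'
After 12 (j): row=2 col=8 char='t'

Answer: 2,8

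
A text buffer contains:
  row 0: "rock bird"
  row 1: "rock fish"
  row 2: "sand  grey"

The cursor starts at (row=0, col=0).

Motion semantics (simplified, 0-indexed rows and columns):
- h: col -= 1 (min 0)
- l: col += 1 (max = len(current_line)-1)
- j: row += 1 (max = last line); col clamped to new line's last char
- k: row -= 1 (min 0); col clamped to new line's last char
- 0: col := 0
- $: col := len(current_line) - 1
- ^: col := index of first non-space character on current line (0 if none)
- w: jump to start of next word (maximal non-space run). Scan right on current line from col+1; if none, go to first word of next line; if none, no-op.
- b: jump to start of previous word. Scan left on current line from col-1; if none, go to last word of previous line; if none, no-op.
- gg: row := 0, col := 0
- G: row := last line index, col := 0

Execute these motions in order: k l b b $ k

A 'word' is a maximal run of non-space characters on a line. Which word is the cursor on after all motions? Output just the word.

After 1 (k): row=0 col=0 char='r'
After 2 (l): row=0 col=1 char='o'
After 3 (b): row=0 col=0 char='r'
After 4 (b): row=0 col=0 char='r'
After 5 ($): row=0 col=8 char='d'
After 6 (k): row=0 col=8 char='d'

Answer: bird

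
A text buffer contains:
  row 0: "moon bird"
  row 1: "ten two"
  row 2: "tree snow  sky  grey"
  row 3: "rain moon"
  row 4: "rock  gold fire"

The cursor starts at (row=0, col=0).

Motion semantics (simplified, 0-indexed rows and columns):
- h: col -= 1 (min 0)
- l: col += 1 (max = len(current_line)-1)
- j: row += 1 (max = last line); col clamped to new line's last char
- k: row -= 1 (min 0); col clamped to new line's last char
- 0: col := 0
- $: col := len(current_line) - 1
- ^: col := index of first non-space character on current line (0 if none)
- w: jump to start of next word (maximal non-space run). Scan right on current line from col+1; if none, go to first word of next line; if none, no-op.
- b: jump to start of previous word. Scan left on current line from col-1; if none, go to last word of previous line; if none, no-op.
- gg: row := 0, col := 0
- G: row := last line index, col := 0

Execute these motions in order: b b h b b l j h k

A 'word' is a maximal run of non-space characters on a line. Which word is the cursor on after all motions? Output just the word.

Answer: moon

Derivation:
After 1 (b): row=0 col=0 char='m'
After 2 (b): row=0 col=0 char='m'
After 3 (h): row=0 col=0 char='m'
After 4 (b): row=0 col=0 char='m'
After 5 (b): row=0 col=0 char='m'
After 6 (l): row=0 col=1 char='o'
After 7 (j): row=1 col=1 char='e'
After 8 (h): row=1 col=0 char='t'
After 9 (k): row=0 col=0 char='m'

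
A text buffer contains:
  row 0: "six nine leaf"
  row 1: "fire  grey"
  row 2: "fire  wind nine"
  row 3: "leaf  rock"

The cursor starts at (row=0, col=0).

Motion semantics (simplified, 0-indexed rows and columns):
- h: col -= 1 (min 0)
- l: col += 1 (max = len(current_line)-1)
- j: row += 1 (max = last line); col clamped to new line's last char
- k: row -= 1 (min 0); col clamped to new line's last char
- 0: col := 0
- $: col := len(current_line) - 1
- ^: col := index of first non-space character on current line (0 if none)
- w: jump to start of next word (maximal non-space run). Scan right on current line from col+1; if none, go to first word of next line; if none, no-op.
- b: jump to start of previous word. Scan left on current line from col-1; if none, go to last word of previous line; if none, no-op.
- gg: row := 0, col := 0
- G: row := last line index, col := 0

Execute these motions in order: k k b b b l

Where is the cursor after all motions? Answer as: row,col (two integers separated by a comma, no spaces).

After 1 (k): row=0 col=0 char='s'
After 2 (k): row=0 col=0 char='s'
After 3 (b): row=0 col=0 char='s'
After 4 (b): row=0 col=0 char='s'
After 5 (b): row=0 col=0 char='s'
After 6 (l): row=0 col=1 char='i'

Answer: 0,1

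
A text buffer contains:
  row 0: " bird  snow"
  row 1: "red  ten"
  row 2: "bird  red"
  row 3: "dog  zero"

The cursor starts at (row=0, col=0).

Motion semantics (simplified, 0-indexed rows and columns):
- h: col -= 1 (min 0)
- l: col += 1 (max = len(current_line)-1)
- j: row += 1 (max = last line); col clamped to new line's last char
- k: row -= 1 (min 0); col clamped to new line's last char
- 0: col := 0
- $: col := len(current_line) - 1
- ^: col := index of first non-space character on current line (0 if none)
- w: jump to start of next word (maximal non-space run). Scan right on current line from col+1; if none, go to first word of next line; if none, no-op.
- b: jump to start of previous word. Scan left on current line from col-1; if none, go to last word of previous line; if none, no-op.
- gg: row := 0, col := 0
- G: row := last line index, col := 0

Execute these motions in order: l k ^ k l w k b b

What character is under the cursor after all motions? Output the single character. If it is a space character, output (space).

After 1 (l): row=0 col=1 char='b'
After 2 (k): row=0 col=1 char='b'
After 3 (^): row=0 col=1 char='b'
After 4 (k): row=0 col=1 char='b'
After 5 (l): row=0 col=2 char='i'
After 6 (w): row=0 col=7 char='s'
After 7 (k): row=0 col=7 char='s'
After 8 (b): row=0 col=1 char='b'
After 9 (b): row=0 col=1 char='b'

Answer: b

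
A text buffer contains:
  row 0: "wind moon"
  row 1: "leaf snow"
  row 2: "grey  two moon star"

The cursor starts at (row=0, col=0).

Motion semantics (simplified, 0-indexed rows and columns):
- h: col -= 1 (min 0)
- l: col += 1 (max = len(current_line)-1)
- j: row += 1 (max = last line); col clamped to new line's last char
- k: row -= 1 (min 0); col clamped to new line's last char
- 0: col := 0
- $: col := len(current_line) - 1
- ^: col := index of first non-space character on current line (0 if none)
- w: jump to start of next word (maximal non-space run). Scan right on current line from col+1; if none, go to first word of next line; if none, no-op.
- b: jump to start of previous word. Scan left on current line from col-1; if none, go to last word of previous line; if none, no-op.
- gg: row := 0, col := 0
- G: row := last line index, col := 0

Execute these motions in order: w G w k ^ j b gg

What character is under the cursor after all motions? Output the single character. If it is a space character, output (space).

After 1 (w): row=0 col=5 char='m'
After 2 (G): row=2 col=0 char='g'
After 3 (w): row=2 col=6 char='t'
After 4 (k): row=1 col=6 char='n'
After 5 (^): row=1 col=0 char='l'
After 6 (j): row=2 col=0 char='g'
After 7 (b): row=1 col=5 char='s'
After 8 (gg): row=0 col=0 char='w'

Answer: w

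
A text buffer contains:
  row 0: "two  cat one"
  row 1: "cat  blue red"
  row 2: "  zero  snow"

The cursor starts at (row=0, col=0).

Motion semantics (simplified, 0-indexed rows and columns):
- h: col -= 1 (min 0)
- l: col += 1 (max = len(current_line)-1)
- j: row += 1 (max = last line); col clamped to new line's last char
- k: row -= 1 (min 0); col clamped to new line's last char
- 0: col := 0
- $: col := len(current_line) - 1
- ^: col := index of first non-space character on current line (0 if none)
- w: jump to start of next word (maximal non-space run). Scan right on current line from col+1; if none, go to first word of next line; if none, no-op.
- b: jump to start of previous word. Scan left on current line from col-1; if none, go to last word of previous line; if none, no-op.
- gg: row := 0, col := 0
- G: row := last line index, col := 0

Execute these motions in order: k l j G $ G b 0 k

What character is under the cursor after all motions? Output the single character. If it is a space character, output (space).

After 1 (k): row=0 col=0 char='t'
After 2 (l): row=0 col=1 char='w'
After 3 (j): row=1 col=1 char='a'
After 4 (G): row=2 col=0 char='_'
After 5 ($): row=2 col=11 char='w'
After 6 (G): row=2 col=0 char='_'
After 7 (b): row=1 col=10 char='r'
After 8 (0): row=1 col=0 char='c'
After 9 (k): row=0 col=0 char='t'

Answer: t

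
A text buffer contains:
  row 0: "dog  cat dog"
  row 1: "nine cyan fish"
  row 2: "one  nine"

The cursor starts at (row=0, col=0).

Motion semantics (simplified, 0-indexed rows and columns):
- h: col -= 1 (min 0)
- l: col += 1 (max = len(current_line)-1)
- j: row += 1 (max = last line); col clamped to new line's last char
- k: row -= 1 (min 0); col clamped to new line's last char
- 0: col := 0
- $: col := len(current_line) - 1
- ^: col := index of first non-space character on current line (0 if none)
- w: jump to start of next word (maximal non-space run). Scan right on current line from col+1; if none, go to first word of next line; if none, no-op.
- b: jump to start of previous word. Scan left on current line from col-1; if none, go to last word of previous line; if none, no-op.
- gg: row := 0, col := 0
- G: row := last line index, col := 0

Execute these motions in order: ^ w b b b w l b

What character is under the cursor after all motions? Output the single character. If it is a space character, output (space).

Answer: c

Derivation:
After 1 (^): row=0 col=0 char='d'
After 2 (w): row=0 col=5 char='c'
After 3 (b): row=0 col=0 char='d'
After 4 (b): row=0 col=0 char='d'
After 5 (b): row=0 col=0 char='d'
After 6 (w): row=0 col=5 char='c'
After 7 (l): row=0 col=6 char='a'
After 8 (b): row=0 col=5 char='c'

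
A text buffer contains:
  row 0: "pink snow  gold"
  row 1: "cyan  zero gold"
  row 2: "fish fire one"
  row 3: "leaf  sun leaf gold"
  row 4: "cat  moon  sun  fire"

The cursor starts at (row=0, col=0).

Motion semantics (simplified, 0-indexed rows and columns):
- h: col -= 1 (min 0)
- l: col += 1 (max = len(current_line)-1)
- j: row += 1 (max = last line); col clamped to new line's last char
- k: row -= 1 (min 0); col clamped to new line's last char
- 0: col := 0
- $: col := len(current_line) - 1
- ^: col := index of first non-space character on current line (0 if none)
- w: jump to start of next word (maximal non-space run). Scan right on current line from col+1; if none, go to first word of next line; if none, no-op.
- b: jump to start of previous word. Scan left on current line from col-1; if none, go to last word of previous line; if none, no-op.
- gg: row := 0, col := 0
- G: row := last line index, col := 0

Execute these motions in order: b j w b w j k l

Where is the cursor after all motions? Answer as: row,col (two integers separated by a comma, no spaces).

After 1 (b): row=0 col=0 char='p'
After 2 (j): row=1 col=0 char='c'
After 3 (w): row=1 col=6 char='z'
After 4 (b): row=1 col=0 char='c'
After 5 (w): row=1 col=6 char='z'
After 6 (j): row=2 col=6 char='i'
After 7 (k): row=1 col=6 char='z'
After 8 (l): row=1 col=7 char='e'

Answer: 1,7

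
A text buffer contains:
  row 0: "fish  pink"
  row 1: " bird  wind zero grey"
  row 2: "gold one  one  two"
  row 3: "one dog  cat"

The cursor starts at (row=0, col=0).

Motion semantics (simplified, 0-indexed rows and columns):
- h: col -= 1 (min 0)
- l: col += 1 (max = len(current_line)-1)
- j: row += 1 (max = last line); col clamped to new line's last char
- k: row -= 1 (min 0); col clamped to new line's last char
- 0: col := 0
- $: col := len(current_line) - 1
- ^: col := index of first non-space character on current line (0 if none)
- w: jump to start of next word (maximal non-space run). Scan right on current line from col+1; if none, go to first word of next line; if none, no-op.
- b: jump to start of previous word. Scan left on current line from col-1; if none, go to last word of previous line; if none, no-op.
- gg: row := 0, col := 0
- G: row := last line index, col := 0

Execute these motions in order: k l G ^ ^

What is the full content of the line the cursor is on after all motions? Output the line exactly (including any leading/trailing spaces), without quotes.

After 1 (k): row=0 col=0 char='f'
After 2 (l): row=0 col=1 char='i'
After 3 (G): row=3 col=0 char='o'
After 4 (^): row=3 col=0 char='o'
After 5 (^): row=3 col=0 char='o'

Answer: one dog  cat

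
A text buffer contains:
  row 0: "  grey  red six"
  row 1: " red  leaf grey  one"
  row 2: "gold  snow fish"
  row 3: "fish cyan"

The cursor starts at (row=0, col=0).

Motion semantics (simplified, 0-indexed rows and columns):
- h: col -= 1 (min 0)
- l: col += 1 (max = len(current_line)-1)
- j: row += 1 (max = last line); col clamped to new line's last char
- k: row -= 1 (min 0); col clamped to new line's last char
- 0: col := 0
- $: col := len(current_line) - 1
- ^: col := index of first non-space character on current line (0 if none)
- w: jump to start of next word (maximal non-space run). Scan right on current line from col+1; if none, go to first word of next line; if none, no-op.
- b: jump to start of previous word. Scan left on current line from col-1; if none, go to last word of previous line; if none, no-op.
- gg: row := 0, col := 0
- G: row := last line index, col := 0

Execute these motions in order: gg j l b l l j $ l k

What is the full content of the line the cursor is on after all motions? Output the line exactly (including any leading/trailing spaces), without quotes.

After 1 (gg): row=0 col=0 char='_'
After 2 (j): row=1 col=0 char='_'
After 3 (l): row=1 col=1 char='r'
After 4 (b): row=0 col=12 char='s'
After 5 (l): row=0 col=13 char='i'
After 6 (l): row=0 col=14 char='x'
After 7 (j): row=1 col=14 char='y'
After 8 ($): row=1 col=19 char='e'
After 9 (l): row=1 col=19 char='e'
After 10 (k): row=0 col=14 char='x'

Answer:   grey  red six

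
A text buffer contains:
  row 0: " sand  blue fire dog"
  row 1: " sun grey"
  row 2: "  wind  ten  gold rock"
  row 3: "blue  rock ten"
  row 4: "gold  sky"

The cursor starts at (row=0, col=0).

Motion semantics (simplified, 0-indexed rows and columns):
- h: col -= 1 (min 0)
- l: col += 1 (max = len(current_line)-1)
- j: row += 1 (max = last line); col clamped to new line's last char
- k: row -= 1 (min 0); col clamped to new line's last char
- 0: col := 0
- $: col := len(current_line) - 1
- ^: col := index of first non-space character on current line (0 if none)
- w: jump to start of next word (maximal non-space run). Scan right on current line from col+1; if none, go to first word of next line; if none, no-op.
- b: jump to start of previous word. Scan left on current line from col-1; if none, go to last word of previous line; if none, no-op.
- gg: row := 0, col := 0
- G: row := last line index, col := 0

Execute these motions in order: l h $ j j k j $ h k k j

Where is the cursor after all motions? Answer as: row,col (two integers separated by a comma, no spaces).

Answer: 1,8

Derivation:
After 1 (l): row=0 col=1 char='s'
After 2 (h): row=0 col=0 char='_'
After 3 ($): row=0 col=19 char='g'
After 4 (j): row=1 col=8 char='y'
After 5 (j): row=2 col=8 char='t'
After 6 (k): row=1 col=8 char='y'
After 7 (j): row=2 col=8 char='t'
After 8 ($): row=2 col=21 char='k'
After 9 (h): row=2 col=20 char='c'
After 10 (k): row=1 col=8 char='y'
After 11 (k): row=0 col=8 char='l'
After 12 (j): row=1 col=8 char='y'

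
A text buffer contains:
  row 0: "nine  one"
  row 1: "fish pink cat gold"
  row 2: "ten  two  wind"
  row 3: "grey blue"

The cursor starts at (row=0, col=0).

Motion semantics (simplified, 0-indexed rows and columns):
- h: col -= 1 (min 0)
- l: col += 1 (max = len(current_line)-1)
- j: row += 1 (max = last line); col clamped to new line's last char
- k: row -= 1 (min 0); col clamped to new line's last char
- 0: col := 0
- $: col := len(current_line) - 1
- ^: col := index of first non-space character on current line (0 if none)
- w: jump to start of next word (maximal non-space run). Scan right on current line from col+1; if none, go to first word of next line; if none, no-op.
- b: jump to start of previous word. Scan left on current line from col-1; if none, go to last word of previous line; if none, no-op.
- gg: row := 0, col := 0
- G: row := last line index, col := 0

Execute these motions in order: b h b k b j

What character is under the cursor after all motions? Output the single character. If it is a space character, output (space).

Answer: f

Derivation:
After 1 (b): row=0 col=0 char='n'
After 2 (h): row=0 col=0 char='n'
After 3 (b): row=0 col=0 char='n'
After 4 (k): row=0 col=0 char='n'
After 5 (b): row=0 col=0 char='n'
After 6 (j): row=1 col=0 char='f'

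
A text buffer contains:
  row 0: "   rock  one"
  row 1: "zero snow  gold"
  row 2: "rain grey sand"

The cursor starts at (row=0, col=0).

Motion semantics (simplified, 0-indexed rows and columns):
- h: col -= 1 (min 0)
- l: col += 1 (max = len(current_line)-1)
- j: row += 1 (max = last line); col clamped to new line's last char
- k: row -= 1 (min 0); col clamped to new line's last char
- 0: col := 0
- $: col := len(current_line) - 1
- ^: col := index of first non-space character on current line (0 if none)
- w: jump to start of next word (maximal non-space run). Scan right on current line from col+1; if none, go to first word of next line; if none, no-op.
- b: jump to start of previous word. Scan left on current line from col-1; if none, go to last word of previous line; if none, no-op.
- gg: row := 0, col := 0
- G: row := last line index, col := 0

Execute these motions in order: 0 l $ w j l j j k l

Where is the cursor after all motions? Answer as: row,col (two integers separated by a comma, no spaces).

After 1 (0): row=0 col=0 char='_'
After 2 (l): row=0 col=1 char='_'
After 3 ($): row=0 col=11 char='e'
After 4 (w): row=1 col=0 char='z'
After 5 (j): row=2 col=0 char='r'
After 6 (l): row=2 col=1 char='a'
After 7 (j): row=2 col=1 char='a'
After 8 (j): row=2 col=1 char='a'
After 9 (k): row=1 col=1 char='e'
After 10 (l): row=1 col=2 char='r'

Answer: 1,2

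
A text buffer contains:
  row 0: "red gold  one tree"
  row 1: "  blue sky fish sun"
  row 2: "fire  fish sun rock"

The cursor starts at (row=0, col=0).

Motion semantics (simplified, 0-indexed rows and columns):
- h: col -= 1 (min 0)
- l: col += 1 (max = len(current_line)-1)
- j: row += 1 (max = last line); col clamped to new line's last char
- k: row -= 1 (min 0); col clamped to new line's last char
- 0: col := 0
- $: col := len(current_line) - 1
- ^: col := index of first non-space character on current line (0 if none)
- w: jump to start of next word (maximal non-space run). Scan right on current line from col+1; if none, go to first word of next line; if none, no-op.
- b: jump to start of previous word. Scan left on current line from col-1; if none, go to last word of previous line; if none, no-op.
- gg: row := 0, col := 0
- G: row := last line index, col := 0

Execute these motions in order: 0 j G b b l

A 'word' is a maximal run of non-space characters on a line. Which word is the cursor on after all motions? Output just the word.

After 1 (0): row=0 col=0 char='r'
After 2 (j): row=1 col=0 char='_'
After 3 (G): row=2 col=0 char='f'
After 4 (b): row=1 col=16 char='s'
After 5 (b): row=1 col=11 char='f'
After 6 (l): row=1 col=12 char='i'

Answer: fish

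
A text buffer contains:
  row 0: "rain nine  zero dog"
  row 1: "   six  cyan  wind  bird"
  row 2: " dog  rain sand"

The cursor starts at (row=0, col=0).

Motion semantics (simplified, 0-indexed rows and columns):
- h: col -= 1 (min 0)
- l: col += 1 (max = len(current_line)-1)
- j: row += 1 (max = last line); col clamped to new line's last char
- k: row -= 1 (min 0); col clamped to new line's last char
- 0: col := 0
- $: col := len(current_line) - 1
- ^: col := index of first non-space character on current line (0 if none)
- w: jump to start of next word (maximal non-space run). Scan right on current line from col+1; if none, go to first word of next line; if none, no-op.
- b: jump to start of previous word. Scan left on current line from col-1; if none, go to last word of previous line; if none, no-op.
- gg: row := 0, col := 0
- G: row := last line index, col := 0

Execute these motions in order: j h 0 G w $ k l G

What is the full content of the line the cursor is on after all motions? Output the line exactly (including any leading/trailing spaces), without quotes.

After 1 (j): row=1 col=0 char='_'
After 2 (h): row=1 col=0 char='_'
After 3 (0): row=1 col=0 char='_'
After 4 (G): row=2 col=0 char='_'
After 5 (w): row=2 col=1 char='d'
After 6 ($): row=2 col=14 char='d'
After 7 (k): row=1 col=14 char='w'
After 8 (l): row=1 col=15 char='i'
After 9 (G): row=2 col=0 char='_'

Answer:  dog  rain sand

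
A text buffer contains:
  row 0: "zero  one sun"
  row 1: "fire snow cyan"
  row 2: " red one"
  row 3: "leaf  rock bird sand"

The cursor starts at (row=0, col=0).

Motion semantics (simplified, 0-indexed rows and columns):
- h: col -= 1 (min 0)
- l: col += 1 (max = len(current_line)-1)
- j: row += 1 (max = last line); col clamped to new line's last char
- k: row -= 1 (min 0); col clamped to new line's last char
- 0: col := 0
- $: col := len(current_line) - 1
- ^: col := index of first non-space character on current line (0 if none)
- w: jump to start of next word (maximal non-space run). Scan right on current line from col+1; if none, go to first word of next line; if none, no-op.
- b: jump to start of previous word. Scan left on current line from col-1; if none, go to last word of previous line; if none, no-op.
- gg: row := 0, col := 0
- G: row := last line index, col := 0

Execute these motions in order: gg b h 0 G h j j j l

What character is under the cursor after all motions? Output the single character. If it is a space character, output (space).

After 1 (gg): row=0 col=0 char='z'
After 2 (b): row=0 col=0 char='z'
After 3 (h): row=0 col=0 char='z'
After 4 (0): row=0 col=0 char='z'
After 5 (G): row=3 col=0 char='l'
After 6 (h): row=3 col=0 char='l'
After 7 (j): row=3 col=0 char='l'
After 8 (j): row=3 col=0 char='l'
After 9 (j): row=3 col=0 char='l'
After 10 (l): row=3 col=1 char='e'

Answer: e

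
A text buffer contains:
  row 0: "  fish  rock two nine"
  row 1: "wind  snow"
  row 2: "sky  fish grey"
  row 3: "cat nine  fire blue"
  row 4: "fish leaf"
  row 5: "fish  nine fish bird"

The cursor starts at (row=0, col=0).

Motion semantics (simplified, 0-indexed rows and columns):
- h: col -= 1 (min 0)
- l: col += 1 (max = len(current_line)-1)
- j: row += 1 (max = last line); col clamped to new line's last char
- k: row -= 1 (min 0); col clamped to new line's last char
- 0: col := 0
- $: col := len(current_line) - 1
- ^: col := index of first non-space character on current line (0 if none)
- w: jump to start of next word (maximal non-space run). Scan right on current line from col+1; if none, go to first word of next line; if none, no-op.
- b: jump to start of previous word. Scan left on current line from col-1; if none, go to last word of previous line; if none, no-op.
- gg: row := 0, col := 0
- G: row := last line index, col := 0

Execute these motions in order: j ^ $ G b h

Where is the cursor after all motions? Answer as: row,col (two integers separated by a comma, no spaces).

After 1 (j): row=1 col=0 char='w'
After 2 (^): row=1 col=0 char='w'
After 3 ($): row=1 col=9 char='w'
After 4 (G): row=5 col=0 char='f'
After 5 (b): row=4 col=5 char='l'
After 6 (h): row=4 col=4 char='_'

Answer: 4,4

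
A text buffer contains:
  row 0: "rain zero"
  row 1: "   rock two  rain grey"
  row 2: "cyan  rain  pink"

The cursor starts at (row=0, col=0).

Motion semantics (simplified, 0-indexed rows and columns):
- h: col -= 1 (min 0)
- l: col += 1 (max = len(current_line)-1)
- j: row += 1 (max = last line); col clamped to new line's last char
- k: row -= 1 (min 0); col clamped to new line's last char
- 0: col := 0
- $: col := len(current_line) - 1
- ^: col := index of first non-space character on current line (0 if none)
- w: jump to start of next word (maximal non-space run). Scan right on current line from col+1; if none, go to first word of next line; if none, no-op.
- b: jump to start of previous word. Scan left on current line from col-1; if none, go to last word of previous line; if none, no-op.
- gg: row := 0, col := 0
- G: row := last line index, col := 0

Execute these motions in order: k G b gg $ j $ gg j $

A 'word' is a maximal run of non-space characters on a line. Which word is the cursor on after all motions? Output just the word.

After 1 (k): row=0 col=0 char='r'
After 2 (G): row=2 col=0 char='c'
After 3 (b): row=1 col=18 char='g'
After 4 (gg): row=0 col=0 char='r'
After 5 ($): row=0 col=8 char='o'
After 6 (j): row=1 col=8 char='t'
After 7 ($): row=1 col=21 char='y'
After 8 (gg): row=0 col=0 char='r'
After 9 (j): row=1 col=0 char='_'
After 10 ($): row=1 col=21 char='y'

Answer: grey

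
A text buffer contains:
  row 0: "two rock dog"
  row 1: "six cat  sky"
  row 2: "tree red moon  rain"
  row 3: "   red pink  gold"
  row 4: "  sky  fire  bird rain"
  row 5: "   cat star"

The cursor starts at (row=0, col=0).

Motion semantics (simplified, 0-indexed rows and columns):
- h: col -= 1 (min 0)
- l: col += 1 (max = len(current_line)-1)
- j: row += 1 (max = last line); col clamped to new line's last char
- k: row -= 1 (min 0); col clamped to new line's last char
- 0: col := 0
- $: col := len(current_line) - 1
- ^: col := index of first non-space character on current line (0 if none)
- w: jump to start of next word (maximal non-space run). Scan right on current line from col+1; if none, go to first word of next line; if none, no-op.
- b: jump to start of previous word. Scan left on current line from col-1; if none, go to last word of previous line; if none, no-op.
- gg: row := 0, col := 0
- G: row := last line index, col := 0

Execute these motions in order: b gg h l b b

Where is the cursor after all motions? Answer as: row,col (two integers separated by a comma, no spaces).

After 1 (b): row=0 col=0 char='t'
After 2 (gg): row=0 col=0 char='t'
After 3 (h): row=0 col=0 char='t'
After 4 (l): row=0 col=1 char='w'
After 5 (b): row=0 col=0 char='t'
After 6 (b): row=0 col=0 char='t'

Answer: 0,0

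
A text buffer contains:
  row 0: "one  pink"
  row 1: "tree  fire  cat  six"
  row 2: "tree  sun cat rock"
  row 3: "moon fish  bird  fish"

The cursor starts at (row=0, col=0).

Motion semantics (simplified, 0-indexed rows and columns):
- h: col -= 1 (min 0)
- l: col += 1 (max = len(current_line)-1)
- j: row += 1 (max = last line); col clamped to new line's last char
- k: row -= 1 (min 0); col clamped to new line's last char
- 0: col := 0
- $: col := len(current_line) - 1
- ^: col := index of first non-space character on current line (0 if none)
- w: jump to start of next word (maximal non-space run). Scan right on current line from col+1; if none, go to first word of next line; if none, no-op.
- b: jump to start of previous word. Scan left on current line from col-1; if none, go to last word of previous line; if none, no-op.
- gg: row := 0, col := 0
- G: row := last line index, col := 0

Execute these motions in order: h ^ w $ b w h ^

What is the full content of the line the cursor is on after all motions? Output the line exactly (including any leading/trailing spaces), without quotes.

After 1 (h): row=0 col=0 char='o'
After 2 (^): row=0 col=0 char='o'
After 3 (w): row=0 col=5 char='p'
After 4 ($): row=0 col=8 char='k'
After 5 (b): row=0 col=5 char='p'
After 6 (w): row=1 col=0 char='t'
After 7 (h): row=1 col=0 char='t'
After 8 (^): row=1 col=0 char='t'

Answer: tree  fire  cat  six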